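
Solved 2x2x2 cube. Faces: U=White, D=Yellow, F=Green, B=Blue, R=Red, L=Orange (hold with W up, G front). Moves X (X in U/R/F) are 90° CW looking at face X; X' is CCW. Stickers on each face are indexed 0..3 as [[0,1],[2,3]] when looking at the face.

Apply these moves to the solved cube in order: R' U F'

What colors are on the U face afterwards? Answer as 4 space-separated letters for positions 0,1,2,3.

Answer: W W Y R

Derivation:
After move 1 (R'): R=RRRR U=WBWB F=GWGW D=YGYG B=YBYB
After move 2 (U): U=WWBB F=RRGW R=YBRR B=OOYB L=GWOO
After move 3 (F'): F=RWRG U=WWYR R=GBYR D=WOYG L=GBOB
Query: U face = WWYR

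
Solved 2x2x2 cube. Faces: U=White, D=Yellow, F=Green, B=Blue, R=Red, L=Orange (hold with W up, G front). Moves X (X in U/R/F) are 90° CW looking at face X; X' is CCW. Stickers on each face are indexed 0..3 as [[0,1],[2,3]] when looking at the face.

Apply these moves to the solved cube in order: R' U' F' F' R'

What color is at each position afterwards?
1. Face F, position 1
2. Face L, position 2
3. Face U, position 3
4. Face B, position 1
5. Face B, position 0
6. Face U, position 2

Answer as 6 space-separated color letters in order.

Answer: B O R R G G

Derivation:
After move 1 (R'): R=RRRR U=WBWB F=GWGW D=YGYG B=YBYB
After move 2 (U'): U=BBWW F=OOGW R=GWRR B=RRYB L=YBOO
After move 3 (F'): F=OWOG U=BBGR R=GWYR D=BOYG L=YWOW
After move 4 (F'): F=WGOO U=BBGY R=OWBR D=WWYG L=YROG
After move 5 (R'): R=WROB U=BYGR F=WBOY D=WGYO B=GRWB
Query 1: F[1] = B
Query 2: L[2] = O
Query 3: U[3] = R
Query 4: B[1] = R
Query 5: B[0] = G
Query 6: U[2] = G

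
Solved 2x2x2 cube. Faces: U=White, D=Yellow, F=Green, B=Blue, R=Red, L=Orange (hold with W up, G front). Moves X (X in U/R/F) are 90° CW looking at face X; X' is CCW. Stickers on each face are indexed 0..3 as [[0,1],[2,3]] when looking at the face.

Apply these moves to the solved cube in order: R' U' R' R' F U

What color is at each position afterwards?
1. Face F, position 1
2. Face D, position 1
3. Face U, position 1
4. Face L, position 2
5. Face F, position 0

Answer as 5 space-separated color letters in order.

Answer: R R B O W

Derivation:
After move 1 (R'): R=RRRR U=WBWB F=GWGW D=YGYG B=YBYB
After move 2 (U'): U=BBWW F=OOGW R=GWRR B=RRYB L=YBOO
After move 3 (R'): R=WRGR U=BYWR F=OBGW D=YOYW B=GRGB
After move 4 (R'): R=RRWG U=BGWG F=OYGR D=YBYW B=WROB
After move 5 (F): F=GORY U=BGOB R=WRGG D=WRYW L=YYOB
After move 6 (U): U=OBBG F=WRRY R=WRGG B=YYOB L=GOOB
Query 1: F[1] = R
Query 2: D[1] = R
Query 3: U[1] = B
Query 4: L[2] = O
Query 5: F[0] = W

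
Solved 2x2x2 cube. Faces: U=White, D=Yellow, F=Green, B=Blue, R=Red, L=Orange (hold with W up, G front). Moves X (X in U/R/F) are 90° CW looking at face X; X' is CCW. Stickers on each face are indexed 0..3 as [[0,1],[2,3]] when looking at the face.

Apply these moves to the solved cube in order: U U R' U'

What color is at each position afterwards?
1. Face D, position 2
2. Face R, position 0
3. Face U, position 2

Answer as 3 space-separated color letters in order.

After move 1 (U): U=WWWW F=RRGG R=BBRR B=OOBB L=GGOO
After move 2 (U): U=WWWW F=BBGG R=OORR B=GGBB L=RROO
After move 3 (R'): R=OROR U=WBWG F=BWGW D=YBYG B=YGYB
After move 4 (U'): U=BGWW F=RRGW R=BWOR B=ORYB L=YGOO
Query 1: D[2] = Y
Query 2: R[0] = B
Query 3: U[2] = W

Answer: Y B W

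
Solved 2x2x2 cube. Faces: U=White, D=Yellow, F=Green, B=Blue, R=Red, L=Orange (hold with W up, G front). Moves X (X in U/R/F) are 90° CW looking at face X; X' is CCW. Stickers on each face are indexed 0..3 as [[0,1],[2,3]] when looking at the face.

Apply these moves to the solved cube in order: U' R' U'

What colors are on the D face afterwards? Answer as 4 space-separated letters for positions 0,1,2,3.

After move 1 (U'): U=WWWW F=OOGG R=GGRR B=RRBB L=BBOO
After move 2 (R'): R=GRGR U=WBWR F=OWGW D=YOYG B=YRYB
After move 3 (U'): U=BRWW F=BBGW R=OWGR B=GRYB L=YROO
Query: D face = YOYG

Answer: Y O Y G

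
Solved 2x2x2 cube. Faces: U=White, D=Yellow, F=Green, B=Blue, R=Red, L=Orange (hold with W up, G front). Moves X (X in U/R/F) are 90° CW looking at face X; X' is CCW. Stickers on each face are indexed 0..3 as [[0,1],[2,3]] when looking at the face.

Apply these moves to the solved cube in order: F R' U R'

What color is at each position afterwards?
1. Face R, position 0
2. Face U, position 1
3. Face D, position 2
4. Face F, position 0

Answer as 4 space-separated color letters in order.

After move 1 (F): F=GGGG U=WWOO R=WRWR D=RRYY L=OYOY
After move 2 (R'): R=RRWW U=WBOB F=GWGO D=RGYG B=YBRB
After move 3 (U): U=OWBB F=RRGO R=YBWW B=OYRB L=GWOY
After move 4 (R'): R=BWYW U=ORBO F=RWGB D=RRYO B=GYGB
Query 1: R[0] = B
Query 2: U[1] = R
Query 3: D[2] = Y
Query 4: F[0] = R

Answer: B R Y R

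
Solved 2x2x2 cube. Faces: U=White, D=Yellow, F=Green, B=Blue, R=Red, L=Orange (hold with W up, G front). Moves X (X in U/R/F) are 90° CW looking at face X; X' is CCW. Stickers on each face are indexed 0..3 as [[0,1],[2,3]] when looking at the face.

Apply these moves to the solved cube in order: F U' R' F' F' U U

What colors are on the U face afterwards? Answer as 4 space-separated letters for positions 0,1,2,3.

Answer: R Y B W

Derivation:
After move 1 (F): F=GGGG U=WWOO R=WRWR D=RRYY L=OYOY
After move 2 (U'): U=WOWO F=OYGG R=GGWR B=WRBB L=BBOY
After move 3 (R'): R=GRGW U=WBWW F=OOGO D=RYYG B=YRRB
After move 4 (F'): F=OOOG U=WBGG R=YRRW D=BYYG L=BWOW
After move 5 (F'): F=OGOO U=WBYR R=YRBW D=WWYG L=BGOG
After move 6 (U): U=YWRB F=YROO R=YRBW B=BGRB L=OGOG
After move 7 (U): U=RYBW F=YROO R=BGBW B=OGRB L=YROG
Query: U face = RYBW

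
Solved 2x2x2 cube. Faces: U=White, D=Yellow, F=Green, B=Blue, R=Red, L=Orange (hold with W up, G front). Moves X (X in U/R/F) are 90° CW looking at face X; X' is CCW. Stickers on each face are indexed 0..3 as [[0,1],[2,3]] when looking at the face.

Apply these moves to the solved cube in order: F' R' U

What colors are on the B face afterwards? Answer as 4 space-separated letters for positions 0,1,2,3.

After move 1 (F'): F=GGGG U=WWRR R=YRYR D=OOYY L=OWOW
After move 2 (R'): R=RRYY U=WBRB F=GWGR D=OGYG B=YBOB
After move 3 (U): U=RWBB F=RRGR R=YBYY B=OWOB L=GWOW
Query: B face = OWOB

Answer: O W O B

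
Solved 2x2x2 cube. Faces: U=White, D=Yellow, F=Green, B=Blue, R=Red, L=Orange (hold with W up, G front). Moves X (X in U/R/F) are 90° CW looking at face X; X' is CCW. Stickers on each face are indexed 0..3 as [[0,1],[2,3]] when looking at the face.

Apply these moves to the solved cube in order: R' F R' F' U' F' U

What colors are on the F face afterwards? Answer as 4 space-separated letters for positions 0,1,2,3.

After move 1 (R'): R=RRRR U=WBWB F=GWGW D=YGYG B=YBYB
After move 2 (F): F=GGWW U=WBOO R=WRBR D=RRYG L=OYOG
After move 3 (R'): R=RRWB U=WYOY F=GBWO D=RGYW B=GBRB
After move 4 (F'): F=BOGW U=WYRW R=GRRB D=YGYW L=OYOO
After move 5 (U'): U=YWWR F=OYGW R=BORB B=GRRB L=GBOO
After move 6 (F'): F=YWOG U=YWBR R=GOYB D=BOYW L=GROW
After move 7 (U): U=BYRW F=GOOG R=GRYB B=GRRB L=YWOW
Query: F face = GOOG

Answer: G O O G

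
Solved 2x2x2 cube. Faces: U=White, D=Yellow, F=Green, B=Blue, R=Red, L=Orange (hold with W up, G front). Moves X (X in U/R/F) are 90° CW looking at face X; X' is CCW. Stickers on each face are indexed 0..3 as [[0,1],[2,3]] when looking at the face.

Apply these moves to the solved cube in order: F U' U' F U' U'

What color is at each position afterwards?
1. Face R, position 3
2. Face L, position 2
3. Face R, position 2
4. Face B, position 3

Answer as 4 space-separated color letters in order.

After move 1 (F): F=GGGG U=WWOO R=WRWR D=RRYY L=OYOY
After move 2 (U'): U=WOWO F=OYGG R=GGWR B=WRBB L=BBOY
After move 3 (U'): U=OOWW F=BBGG R=OYWR B=GGBB L=WROY
After move 4 (F): F=GBGB U=OOYR R=WYWR D=WOYY L=WROR
After move 5 (U'): U=OROY F=WRGB R=GBWR B=WYBB L=GGOR
After move 6 (U'): U=RYOO F=GGGB R=WRWR B=GBBB L=WYOR
Query 1: R[3] = R
Query 2: L[2] = O
Query 3: R[2] = W
Query 4: B[3] = B

Answer: R O W B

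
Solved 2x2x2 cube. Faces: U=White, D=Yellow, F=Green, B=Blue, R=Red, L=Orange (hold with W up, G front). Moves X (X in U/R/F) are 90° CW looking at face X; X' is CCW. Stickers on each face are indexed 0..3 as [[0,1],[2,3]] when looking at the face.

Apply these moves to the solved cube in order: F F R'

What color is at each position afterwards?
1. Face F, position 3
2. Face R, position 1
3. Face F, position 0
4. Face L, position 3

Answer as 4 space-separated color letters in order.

After move 1 (F): F=GGGG U=WWOO R=WRWR D=RRYY L=OYOY
After move 2 (F): F=GGGG U=WWYY R=OROR D=WWYY L=OROR
After move 3 (R'): R=RROO U=WBYB F=GWGY D=WGYG B=YBWB
Query 1: F[3] = Y
Query 2: R[1] = R
Query 3: F[0] = G
Query 4: L[3] = R

Answer: Y R G R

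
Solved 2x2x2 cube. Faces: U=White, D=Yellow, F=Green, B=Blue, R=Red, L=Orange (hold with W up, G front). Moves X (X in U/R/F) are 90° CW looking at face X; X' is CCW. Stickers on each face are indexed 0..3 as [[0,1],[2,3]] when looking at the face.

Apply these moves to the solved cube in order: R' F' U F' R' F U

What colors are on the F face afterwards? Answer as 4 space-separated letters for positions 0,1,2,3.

Answer: Y R Y W

Derivation:
After move 1 (R'): R=RRRR U=WBWB F=GWGW D=YGYG B=YBYB
After move 2 (F'): F=WWGG U=WBRR R=GRYR D=OOYG L=OBOW
After move 3 (U): U=RWRB F=GRGG R=YBYR B=OBYB L=WWOW
After move 4 (F'): F=RGGG U=RWYY R=OBOR D=WWYG L=WBOR
After move 5 (R'): R=BROO U=RYYO F=RWGY D=WGYG B=GBWB
After move 6 (F): F=GRYW U=RYRB R=YROO D=OBYG L=WWOG
After move 7 (U): U=RRBY F=YRYW R=GBOO B=WWWB L=GROG
Query: F face = YRYW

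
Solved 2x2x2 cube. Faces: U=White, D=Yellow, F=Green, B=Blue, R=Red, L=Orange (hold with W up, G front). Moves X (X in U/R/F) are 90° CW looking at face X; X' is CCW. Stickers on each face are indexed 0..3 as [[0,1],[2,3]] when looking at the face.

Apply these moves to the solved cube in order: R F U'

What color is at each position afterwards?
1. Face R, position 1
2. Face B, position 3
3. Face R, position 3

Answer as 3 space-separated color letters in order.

Answer: G B R

Derivation:
After move 1 (R): R=RRRR U=WGWG F=GYGY D=YBYB B=WBWB
After move 2 (F): F=GGYY U=WGOO R=WRGR D=RRYB L=OYOB
After move 3 (U'): U=GOWO F=OYYY R=GGGR B=WRWB L=WBOB
Query 1: R[1] = G
Query 2: B[3] = B
Query 3: R[3] = R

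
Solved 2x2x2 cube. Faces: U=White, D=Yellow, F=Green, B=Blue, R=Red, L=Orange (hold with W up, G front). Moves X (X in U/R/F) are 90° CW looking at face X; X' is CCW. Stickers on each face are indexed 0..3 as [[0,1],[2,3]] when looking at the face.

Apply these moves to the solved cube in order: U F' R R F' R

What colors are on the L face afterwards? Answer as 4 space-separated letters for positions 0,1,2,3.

Answer: G Y O B

Derivation:
After move 1 (U): U=WWWW F=RRGG R=BBRR B=OOBB L=GGOO
After move 2 (F'): F=RGRG U=WWBR R=YBYR D=GOYY L=GWOW
After move 3 (R): R=YYRB U=WGBG F=RORY D=GBYO B=ROWB
After move 4 (R): R=RYBY U=WOBY F=RBRO D=GWYR B=GOGB
After move 5 (F'): F=BORR U=WORB R=WYGY D=WWYR L=GYOB
After move 6 (R): R=GWYY U=WORR F=BWRR D=WGYG B=BOOB
Query: L face = GYOB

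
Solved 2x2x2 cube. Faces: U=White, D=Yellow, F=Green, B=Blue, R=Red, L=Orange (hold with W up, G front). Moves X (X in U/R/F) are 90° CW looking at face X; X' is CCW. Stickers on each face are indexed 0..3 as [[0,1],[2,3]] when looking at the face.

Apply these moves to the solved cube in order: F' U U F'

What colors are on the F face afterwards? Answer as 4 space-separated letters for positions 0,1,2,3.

After move 1 (F'): F=GGGG U=WWRR R=YRYR D=OOYY L=OWOW
After move 2 (U): U=RWRW F=YRGG R=BBYR B=OWBB L=GGOW
After move 3 (U): U=RRWW F=BBGG R=OWYR B=GGBB L=YROW
After move 4 (F'): F=BGBG U=RROY R=OWOR D=RWYY L=YWOW
Query: F face = BGBG

Answer: B G B G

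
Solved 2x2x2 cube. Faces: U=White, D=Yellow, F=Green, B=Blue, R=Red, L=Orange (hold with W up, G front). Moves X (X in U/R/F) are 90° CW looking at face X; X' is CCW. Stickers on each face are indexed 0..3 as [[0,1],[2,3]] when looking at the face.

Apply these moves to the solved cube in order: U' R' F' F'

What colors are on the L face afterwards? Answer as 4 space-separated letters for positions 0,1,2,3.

Answer: B G O G

Derivation:
After move 1 (U'): U=WWWW F=OOGG R=GGRR B=RRBB L=BBOO
After move 2 (R'): R=GRGR U=WBWR F=OWGW D=YOYG B=YRYB
After move 3 (F'): F=WWOG U=WBGG R=ORYR D=BOYG L=BROW
After move 4 (F'): F=WGWO U=WBOY R=ORBR D=RWYG L=BGOG
Query: L face = BGOG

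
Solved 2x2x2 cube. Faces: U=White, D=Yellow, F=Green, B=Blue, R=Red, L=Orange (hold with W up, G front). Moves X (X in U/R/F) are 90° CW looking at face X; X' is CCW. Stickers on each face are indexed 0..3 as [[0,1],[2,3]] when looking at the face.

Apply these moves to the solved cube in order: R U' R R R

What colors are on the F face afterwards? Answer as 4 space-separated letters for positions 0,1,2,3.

After move 1 (R): R=RRRR U=WGWG F=GYGY D=YBYB B=WBWB
After move 2 (U'): U=GGWW F=OOGY R=GYRR B=RRWB L=WBOO
After move 3 (R): R=RGRY U=GOWY F=OBGB D=YWYR B=WRGB
After move 4 (R): R=RRYG U=GBWB F=OWGR D=YGYW B=YROB
After move 5 (R): R=YRGR U=GWWR F=OGGW D=YOYY B=BRBB
Query: F face = OGGW

Answer: O G G W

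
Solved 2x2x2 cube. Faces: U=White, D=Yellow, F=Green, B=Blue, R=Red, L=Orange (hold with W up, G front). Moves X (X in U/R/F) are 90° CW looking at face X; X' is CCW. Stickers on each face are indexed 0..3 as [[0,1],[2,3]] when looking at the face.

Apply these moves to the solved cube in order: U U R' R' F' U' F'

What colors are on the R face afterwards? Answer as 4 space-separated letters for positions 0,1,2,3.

After move 1 (U): U=WWWW F=RRGG R=BBRR B=OOBB L=GGOO
After move 2 (U): U=WWWW F=BBGG R=OORR B=GGBB L=RROO
After move 3 (R'): R=OROR U=WBWG F=BWGW D=YBYG B=YGYB
After move 4 (R'): R=RROO U=WYWY F=BBGG D=YWYW B=GGBB
After move 5 (F'): F=BGBG U=WYRO R=WRYO D=ROYW L=RYOW
After move 6 (U'): U=YOWR F=RYBG R=BGYO B=WRBB L=GGOW
After move 7 (F'): F=YGRB U=YOBY R=OGRO D=GWYW L=GROW
Query: R face = OGRO

Answer: O G R O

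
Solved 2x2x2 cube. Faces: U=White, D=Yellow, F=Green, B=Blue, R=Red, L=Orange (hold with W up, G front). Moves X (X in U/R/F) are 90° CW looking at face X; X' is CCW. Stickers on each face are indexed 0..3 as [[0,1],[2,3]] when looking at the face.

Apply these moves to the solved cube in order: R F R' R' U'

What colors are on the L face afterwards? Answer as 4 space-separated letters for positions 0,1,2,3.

After move 1 (R): R=RRRR U=WGWG F=GYGY D=YBYB B=WBWB
After move 2 (F): F=GGYY U=WGOO R=WRGR D=RRYB L=OYOB
After move 3 (R'): R=RRWG U=WWOW F=GGYO D=RGYY B=BBRB
After move 4 (R'): R=RGRW U=WROB F=GWYW D=RGYO B=YBGB
After move 5 (U'): U=RBWO F=OYYW R=GWRW B=RGGB L=YBOB
Query: L face = YBOB

Answer: Y B O B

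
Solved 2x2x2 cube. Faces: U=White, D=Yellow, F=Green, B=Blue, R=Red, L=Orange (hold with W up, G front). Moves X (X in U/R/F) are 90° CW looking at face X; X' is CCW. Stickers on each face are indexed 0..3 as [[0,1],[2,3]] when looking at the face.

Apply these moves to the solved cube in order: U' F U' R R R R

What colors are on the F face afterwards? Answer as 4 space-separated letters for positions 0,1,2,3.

After move 1 (U'): U=WWWW F=OOGG R=GGRR B=RRBB L=BBOO
After move 2 (F): F=GOGO U=WWOB R=WGWR D=RGYY L=BYOY
After move 3 (U'): U=WBWO F=BYGO R=GOWR B=WGBB L=RROY
After move 4 (R): R=WGRO U=WYWO F=BGGY D=RBYW B=OGBB
After move 5 (R): R=RWOG U=WGWY F=BBGW D=RBYO B=OGYB
After move 6 (R): R=ORGW U=WBWW F=BBGO D=RYYO B=YGGB
After move 7 (R): R=GOWR U=WBWO F=BYGO D=RGYY B=WGBB
Query: F face = BYGO

Answer: B Y G O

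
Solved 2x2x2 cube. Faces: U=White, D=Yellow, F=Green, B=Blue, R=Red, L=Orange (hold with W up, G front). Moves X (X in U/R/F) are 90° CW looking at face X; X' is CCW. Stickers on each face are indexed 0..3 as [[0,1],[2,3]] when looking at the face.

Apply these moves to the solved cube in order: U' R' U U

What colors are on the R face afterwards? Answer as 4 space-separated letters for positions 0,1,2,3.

After move 1 (U'): U=WWWW F=OOGG R=GGRR B=RRBB L=BBOO
After move 2 (R'): R=GRGR U=WBWR F=OWGW D=YOYG B=YRYB
After move 3 (U): U=WWRB F=GRGW R=YRGR B=BBYB L=OWOO
After move 4 (U): U=RWBW F=YRGW R=BBGR B=OWYB L=GROO
Query: R face = BBGR

Answer: B B G R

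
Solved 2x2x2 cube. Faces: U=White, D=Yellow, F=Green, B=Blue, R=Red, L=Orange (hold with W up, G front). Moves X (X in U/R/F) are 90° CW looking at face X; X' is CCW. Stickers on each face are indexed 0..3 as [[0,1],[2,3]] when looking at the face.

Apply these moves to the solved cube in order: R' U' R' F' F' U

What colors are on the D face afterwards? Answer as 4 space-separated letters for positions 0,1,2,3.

After move 1 (R'): R=RRRR U=WBWB F=GWGW D=YGYG B=YBYB
After move 2 (U'): U=BBWW F=OOGW R=GWRR B=RRYB L=YBOO
After move 3 (R'): R=WRGR U=BYWR F=OBGW D=YOYW B=GRGB
After move 4 (F'): F=BWOG U=BYWG R=ORYR D=BOYW L=YROW
After move 5 (F'): F=WGBO U=BYOY R=ORBR D=RWYW L=YGOW
After move 6 (U): U=OBYY F=ORBO R=GRBR B=YGGB L=WGOW
Query: D face = RWYW

Answer: R W Y W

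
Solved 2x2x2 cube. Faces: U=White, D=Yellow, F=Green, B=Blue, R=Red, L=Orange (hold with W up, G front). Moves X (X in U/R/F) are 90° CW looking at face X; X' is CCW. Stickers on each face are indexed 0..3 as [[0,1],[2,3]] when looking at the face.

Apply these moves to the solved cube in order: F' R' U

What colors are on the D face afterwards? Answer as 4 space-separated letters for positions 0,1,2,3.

Answer: O G Y G

Derivation:
After move 1 (F'): F=GGGG U=WWRR R=YRYR D=OOYY L=OWOW
After move 2 (R'): R=RRYY U=WBRB F=GWGR D=OGYG B=YBOB
After move 3 (U): U=RWBB F=RRGR R=YBYY B=OWOB L=GWOW
Query: D face = OGYG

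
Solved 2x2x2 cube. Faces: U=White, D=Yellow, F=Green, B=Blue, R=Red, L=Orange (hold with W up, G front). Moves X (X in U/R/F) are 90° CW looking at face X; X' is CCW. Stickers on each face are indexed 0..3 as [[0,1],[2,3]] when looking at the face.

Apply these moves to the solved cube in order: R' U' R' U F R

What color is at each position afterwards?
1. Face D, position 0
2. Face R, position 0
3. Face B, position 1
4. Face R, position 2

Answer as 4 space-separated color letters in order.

After move 1 (R'): R=RRRR U=WBWB F=GWGW D=YGYG B=YBYB
After move 2 (U'): U=BBWW F=OOGW R=GWRR B=RRYB L=YBOO
After move 3 (R'): R=WRGR U=BYWR F=OBGW D=YOYW B=GRGB
After move 4 (U): U=WBRY F=WRGW R=GRGR B=YBGB L=OBOO
After move 5 (F): F=GWWR U=WBOB R=RRYR D=GGYW L=OYOO
After move 6 (R): R=YRRR U=WWOR F=GGWW D=GGYY B=BBBB
Query 1: D[0] = G
Query 2: R[0] = Y
Query 3: B[1] = B
Query 4: R[2] = R

Answer: G Y B R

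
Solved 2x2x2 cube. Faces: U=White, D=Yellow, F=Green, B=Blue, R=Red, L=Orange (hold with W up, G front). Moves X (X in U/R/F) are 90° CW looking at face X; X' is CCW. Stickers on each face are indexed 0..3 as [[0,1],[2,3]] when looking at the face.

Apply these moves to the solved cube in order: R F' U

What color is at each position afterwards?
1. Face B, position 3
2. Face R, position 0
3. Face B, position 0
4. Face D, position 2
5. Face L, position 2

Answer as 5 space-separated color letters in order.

After move 1 (R): R=RRRR U=WGWG F=GYGY D=YBYB B=WBWB
After move 2 (F'): F=YYGG U=WGRR R=BRYR D=OOYB L=OGOW
After move 3 (U): U=RWRG F=BRGG R=WBYR B=OGWB L=YYOW
Query 1: B[3] = B
Query 2: R[0] = W
Query 3: B[0] = O
Query 4: D[2] = Y
Query 5: L[2] = O

Answer: B W O Y O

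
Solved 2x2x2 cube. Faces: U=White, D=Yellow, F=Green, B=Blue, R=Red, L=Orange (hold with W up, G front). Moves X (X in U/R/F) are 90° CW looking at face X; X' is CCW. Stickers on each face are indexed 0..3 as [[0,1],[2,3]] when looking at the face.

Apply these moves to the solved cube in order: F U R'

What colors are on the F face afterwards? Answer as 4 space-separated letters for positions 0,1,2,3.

Answer: W W G W

Derivation:
After move 1 (F): F=GGGG U=WWOO R=WRWR D=RRYY L=OYOY
After move 2 (U): U=OWOW F=WRGG R=BBWR B=OYBB L=GGOY
After move 3 (R'): R=BRBW U=OBOO F=WWGW D=RRYG B=YYRB
Query: F face = WWGW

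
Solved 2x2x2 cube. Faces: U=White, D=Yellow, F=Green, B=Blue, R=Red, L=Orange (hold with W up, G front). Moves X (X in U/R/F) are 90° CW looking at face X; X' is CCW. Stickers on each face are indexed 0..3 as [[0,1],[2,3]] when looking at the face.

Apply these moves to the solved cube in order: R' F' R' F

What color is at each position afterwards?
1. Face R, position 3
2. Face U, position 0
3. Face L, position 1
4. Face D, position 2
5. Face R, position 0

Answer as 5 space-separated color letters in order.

Answer: Y W O Y R

Derivation:
After move 1 (R'): R=RRRR U=WBWB F=GWGW D=YGYG B=YBYB
After move 2 (F'): F=WWGG U=WBRR R=GRYR D=OOYG L=OBOW
After move 3 (R'): R=RRGY U=WYRY F=WBGR D=OWYG B=GBOB
After move 4 (F): F=GWRB U=WYWB R=RRYY D=GRYG L=OOOW
Query 1: R[3] = Y
Query 2: U[0] = W
Query 3: L[1] = O
Query 4: D[2] = Y
Query 5: R[0] = R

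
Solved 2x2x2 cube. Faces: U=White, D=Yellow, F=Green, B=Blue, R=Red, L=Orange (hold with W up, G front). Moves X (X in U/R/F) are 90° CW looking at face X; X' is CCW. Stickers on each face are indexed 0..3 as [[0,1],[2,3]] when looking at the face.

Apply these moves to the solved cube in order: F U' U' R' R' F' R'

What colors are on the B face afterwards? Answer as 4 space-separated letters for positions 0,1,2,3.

Answer: W G Y B

Derivation:
After move 1 (F): F=GGGG U=WWOO R=WRWR D=RRYY L=OYOY
After move 2 (U'): U=WOWO F=OYGG R=GGWR B=WRBB L=BBOY
After move 3 (U'): U=OOWW F=BBGG R=OYWR B=GGBB L=WROY
After move 4 (R'): R=YROW U=OBWG F=BOGW D=RBYG B=YGRB
After move 5 (R'): R=RWYO U=ORWY F=BBGG D=ROYW B=GGBB
After move 6 (F'): F=BGBG U=ORRY R=OWRO D=RYYW L=WYOW
After move 7 (R'): R=WOOR U=OBRG F=BRBY D=RGYG B=WGYB
Query: B face = WGYB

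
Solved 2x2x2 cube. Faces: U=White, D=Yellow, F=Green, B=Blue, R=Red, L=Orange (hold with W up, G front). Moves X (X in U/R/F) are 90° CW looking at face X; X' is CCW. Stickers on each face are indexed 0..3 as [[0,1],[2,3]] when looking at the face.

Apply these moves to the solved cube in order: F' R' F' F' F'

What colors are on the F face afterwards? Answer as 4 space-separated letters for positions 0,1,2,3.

After move 1 (F'): F=GGGG U=WWRR R=YRYR D=OOYY L=OWOW
After move 2 (R'): R=RRYY U=WBRB F=GWGR D=OGYG B=YBOB
After move 3 (F'): F=WRGG U=WBRY R=GROY D=WWYG L=OBOR
After move 4 (F'): F=RGWG U=WBGO R=WRWY D=BRYG L=OYOR
After move 5 (F'): F=GGRW U=WBWW R=RRBY D=YRYG L=OOOG
Query: F face = GGRW

Answer: G G R W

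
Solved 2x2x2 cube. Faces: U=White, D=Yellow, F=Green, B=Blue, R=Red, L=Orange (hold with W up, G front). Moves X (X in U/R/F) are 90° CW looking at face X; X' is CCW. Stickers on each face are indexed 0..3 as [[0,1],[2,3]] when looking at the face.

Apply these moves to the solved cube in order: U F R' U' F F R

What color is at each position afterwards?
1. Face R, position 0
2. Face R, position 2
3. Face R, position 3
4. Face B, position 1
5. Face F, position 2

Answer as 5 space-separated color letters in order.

Answer: O W W R Y

Derivation:
After move 1 (U): U=WWWW F=RRGG R=BBRR B=OOBB L=GGOO
After move 2 (F): F=GRGR U=WWOG R=WBWR D=RBYY L=GYOY
After move 3 (R'): R=BRWW U=WBOO F=GWGG D=RRYR B=YOBB
After move 4 (U'): U=BOWO F=GYGG R=GWWW B=BRBB L=YOOY
After move 5 (F): F=GGGY U=BOYO R=WWOW D=WGYR L=YROR
After move 6 (F): F=GGYG U=BORR R=YWOW D=OWYR L=YWOG
After move 7 (R): R=OYWW U=BGRG F=GWYR D=OBYB B=RROB
Query 1: R[0] = O
Query 2: R[2] = W
Query 3: R[3] = W
Query 4: B[1] = R
Query 5: F[2] = Y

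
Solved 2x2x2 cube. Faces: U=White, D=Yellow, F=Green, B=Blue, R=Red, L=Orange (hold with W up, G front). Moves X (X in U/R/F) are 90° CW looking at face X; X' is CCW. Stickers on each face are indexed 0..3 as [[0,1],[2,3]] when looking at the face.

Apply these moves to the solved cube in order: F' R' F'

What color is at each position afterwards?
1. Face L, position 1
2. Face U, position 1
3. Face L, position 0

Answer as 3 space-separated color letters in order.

After move 1 (F'): F=GGGG U=WWRR R=YRYR D=OOYY L=OWOW
After move 2 (R'): R=RRYY U=WBRB F=GWGR D=OGYG B=YBOB
After move 3 (F'): F=WRGG U=WBRY R=GROY D=WWYG L=OBOR
Query 1: L[1] = B
Query 2: U[1] = B
Query 3: L[0] = O

Answer: B B O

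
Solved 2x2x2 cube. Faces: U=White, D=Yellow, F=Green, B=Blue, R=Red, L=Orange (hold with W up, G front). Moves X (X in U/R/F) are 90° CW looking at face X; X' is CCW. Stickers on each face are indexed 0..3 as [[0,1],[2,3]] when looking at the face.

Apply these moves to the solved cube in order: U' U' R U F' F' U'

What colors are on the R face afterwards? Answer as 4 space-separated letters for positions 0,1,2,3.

After move 1 (U'): U=WWWW F=OOGG R=GGRR B=RRBB L=BBOO
After move 2 (U'): U=WWWW F=BBGG R=OORR B=GGBB L=RROO
After move 3 (R): R=RORO U=WBWG F=BYGY D=YBYG B=WGWB
After move 4 (U): U=WWGB F=ROGY R=WGRO B=RRWB L=BYOO
After move 5 (F'): F=OYRG U=WWWR R=BGYO D=YOYG L=BBOG
After move 6 (F'): F=YGOR U=WWBY R=OGYO D=BGYG L=BROW
After move 7 (U'): U=WYWB F=BROR R=YGYO B=OGWB L=RROW
Query: R face = YGYO

Answer: Y G Y O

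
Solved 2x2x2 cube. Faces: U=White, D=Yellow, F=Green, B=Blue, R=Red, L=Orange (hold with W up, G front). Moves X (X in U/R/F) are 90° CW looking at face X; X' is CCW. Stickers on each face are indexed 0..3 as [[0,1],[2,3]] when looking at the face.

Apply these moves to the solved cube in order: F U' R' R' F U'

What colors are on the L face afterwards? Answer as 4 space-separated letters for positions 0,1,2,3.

Answer: G R O O

Derivation:
After move 1 (F): F=GGGG U=WWOO R=WRWR D=RRYY L=OYOY
After move 2 (U'): U=WOWO F=OYGG R=GGWR B=WRBB L=BBOY
After move 3 (R'): R=GRGW U=WBWW F=OOGO D=RYYG B=YRRB
After move 4 (R'): R=RWGG U=WRWY F=OBGW D=ROYO B=GRYB
After move 5 (F): F=GOWB U=WRYB R=WWYG D=GRYO L=BROO
After move 6 (U'): U=RBWY F=BRWB R=GOYG B=WWYB L=GROO
Query: L face = GROO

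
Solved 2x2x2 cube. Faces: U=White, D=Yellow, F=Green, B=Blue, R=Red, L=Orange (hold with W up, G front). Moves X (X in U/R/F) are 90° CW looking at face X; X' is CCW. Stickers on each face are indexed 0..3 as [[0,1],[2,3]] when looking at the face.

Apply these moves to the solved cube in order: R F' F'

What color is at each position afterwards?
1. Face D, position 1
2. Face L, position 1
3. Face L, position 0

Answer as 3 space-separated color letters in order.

Answer: W R O

Derivation:
After move 1 (R): R=RRRR U=WGWG F=GYGY D=YBYB B=WBWB
After move 2 (F'): F=YYGG U=WGRR R=BRYR D=OOYB L=OGOW
After move 3 (F'): F=YGYG U=WGBY R=OROR D=GWYB L=OROR
Query 1: D[1] = W
Query 2: L[1] = R
Query 3: L[0] = O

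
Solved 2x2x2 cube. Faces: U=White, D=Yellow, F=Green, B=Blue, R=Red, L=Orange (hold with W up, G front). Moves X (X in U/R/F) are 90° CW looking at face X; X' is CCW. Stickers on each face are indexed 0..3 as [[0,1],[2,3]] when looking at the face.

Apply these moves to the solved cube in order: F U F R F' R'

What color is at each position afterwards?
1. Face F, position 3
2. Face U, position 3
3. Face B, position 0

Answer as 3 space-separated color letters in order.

Answer: R G O

Derivation:
After move 1 (F): F=GGGG U=WWOO R=WRWR D=RRYY L=OYOY
After move 2 (U): U=OWOW F=WRGG R=BBWR B=OYBB L=GGOY
After move 3 (F): F=GWGR U=OWYG R=OBWR D=WBYY L=GROR
After move 4 (R): R=WORB U=OWYR F=GBGY D=WBYO B=GYWB
After move 5 (F'): F=BYGG U=OWWR R=BOWB D=RRYO L=GROY
After move 6 (R'): R=OBBW U=OWWG F=BWGR D=RYYG B=OYRB
Query 1: F[3] = R
Query 2: U[3] = G
Query 3: B[0] = O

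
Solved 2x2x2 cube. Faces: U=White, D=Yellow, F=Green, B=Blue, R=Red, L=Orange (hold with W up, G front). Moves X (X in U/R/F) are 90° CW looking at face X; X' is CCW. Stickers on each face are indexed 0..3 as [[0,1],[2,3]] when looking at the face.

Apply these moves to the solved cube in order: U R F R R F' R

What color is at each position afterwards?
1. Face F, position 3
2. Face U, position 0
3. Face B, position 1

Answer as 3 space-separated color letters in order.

After move 1 (U): U=WWWW F=RRGG R=BBRR B=OOBB L=GGOO
After move 2 (R): R=RBRB U=WRWG F=RYGY D=YBYO B=WOWB
After move 3 (F): F=GRYY U=WROG R=WBGB D=RRYO L=GYOB
After move 4 (R): R=GWBB U=WROY F=GRYO D=RWYW B=GORB
After move 5 (R): R=BGBW U=WROO F=GWYW D=RRYG B=YORB
After move 6 (F'): F=WWGY U=WRBB R=RGRW D=YBYG L=GOOO
After move 7 (R): R=RRWG U=WWBY F=WBGG D=YRYY B=BORB
Query 1: F[3] = G
Query 2: U[0] = W
Query 3: B[1] = O

Answer: G W O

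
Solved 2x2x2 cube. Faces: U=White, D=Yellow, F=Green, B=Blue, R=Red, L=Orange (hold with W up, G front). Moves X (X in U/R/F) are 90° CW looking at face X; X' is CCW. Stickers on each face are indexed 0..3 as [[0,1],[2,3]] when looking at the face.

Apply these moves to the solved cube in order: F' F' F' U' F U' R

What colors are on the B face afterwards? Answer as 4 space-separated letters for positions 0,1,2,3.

Answer: Y G B B

Derivation:
After move 1 (F'): F=GGGG U=WWRR R=YRYR D=OOYY L=OWOW
After move 2 (F'): F=GGGG U=WWYY R=OROR D=WWYY L=OROR
After move 3 (F'): F=GGGG U=WWOO R=WRWR D=RRYY L=OYOY
After move 4 (U'): U=WOWO F=OYGG R=GGWR B=WRBB L=BBOY
After move 5 (F): F=GOGY U=WOYB R=WGOR D=WGYY L=BROR
After move 6 (U'): U=OBWY F=BRGY R=GOOR B=WGBB L=WROR
After move 7 (R): R=OGRO U=ORWY F=BGGY D=WBYW B=YGBB
Query: B face = YGBB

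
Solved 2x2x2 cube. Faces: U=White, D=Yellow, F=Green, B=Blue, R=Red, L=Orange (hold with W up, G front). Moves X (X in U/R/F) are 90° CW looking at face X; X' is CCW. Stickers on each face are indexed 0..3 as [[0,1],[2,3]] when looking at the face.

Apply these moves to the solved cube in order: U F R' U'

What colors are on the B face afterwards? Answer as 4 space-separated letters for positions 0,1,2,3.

After move 1 (U): U=WWWW F=RRGG R=BBRR B=OOBB L=GGOO
After move 2 (F): F=GRGR U=WWOG R=WBWR D=RBYY L=GYOY
After move 3 (R'): R=BRWW U=WBOO F=GWGG D=RRYR B=YOBB
After move 4 (U'): U=BOWO F=GYGG R=GWWW B=BRBB L=YOOY
Query: B face = BRBB

Answer: B R B B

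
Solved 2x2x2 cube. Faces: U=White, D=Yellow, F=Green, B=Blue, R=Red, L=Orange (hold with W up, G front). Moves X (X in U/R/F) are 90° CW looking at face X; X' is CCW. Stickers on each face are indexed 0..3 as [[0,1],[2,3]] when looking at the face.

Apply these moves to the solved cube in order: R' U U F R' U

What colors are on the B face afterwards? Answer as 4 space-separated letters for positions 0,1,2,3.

After move 1 (R'): R=RRRR U=WBWB F=GWGW D=YGYG B=YBYB
After move 2 (U): U=WWBB F=RRGW R=YBRR B=OOYB L=GWOO
After move 3 (U): U=BWBW F=YBGW R=OORR B=GWYB L=RROO
After move 4 (F): F=GYWB U=BWOR R=BOWR D=ROYG L=RYOG
After move 5 (R'): R=ORBW U=BYOG F=GWWR D=RYYB B=GWOB
After move 6 (U): U=OBGY F=ORWR R=GWBW B=RYOB L=GWOG
Query: B face = RYOB

Answer: R Y O B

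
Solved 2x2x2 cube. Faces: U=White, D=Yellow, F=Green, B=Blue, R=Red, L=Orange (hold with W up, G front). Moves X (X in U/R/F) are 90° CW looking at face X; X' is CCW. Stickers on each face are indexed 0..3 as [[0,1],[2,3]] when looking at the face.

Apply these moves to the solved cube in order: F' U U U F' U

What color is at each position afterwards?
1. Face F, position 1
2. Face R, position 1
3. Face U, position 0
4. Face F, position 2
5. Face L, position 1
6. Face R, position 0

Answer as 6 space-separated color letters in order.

After move 1 (F'): F=GGGG U=WWRR R=YRYR D=OOYY L=OWOW
After move 2 (U): U=RWRW F=YRGG R=BBYR B=OWBB L=GGOW
After move 3 (U): U=RRWW F=BBGG R=OWYR B=GGBB L=YROW
After move 4 (U): U=WRWR F=OWGG R=GGYR B=YRBB L=BBOW
After move 5 (F'): F=WGOG U=WRGY R=OGOR D=BWYY L=BROW
After move 6 (U): U=GWYR F=OGOG R=YROR B=BRBB L=WGOW
Query 1: F[1] = G
Query 2: R[1] = R
Query 3: U[0] = G
Query 4: F[2] = O
Query 5: L[1] = G
Query 6: R[0] = Y

Answer: G R G O G Y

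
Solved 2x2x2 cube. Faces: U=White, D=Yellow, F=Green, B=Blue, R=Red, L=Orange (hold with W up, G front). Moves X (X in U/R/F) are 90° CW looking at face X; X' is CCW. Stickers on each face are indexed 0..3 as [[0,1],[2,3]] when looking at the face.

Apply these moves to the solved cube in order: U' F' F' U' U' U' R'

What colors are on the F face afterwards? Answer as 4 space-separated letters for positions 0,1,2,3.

After move 1 (U'): U=WWWW F=OOGG R=GGRR B=RRBB L=BBOO
After move 2 (F'): F=OGOG U=WWGR R=YGYR D=BOYY L=BWOW
After move 3 (F'): F=GGOO U=WWYY R=OGBR D=WWYY L=BROG
After move 4 (U'): U=WYWY F=BROO R=GGBR B=OGBB L=RROG
After move 5 (U'): U=YYWW F=RROO R=BRBR B=GGBB L=OGOG
After move 6 (U'): U=YWYW F=OGOO R=RRBR B=BRBB L=GGOG
After move 7 (R'): R=RRRB U=YBYB F=OWOW D=WGYO B=YRWB
Query: F face = OWOW

Answer: O W O W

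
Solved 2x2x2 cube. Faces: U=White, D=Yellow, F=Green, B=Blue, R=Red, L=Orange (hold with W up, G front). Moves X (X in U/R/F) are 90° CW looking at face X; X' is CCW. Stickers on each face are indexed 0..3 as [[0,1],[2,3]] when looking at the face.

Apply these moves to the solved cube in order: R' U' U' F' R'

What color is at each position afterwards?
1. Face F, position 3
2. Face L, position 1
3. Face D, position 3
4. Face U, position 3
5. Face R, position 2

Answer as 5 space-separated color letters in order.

Answer: R W G G G

Derivation:
After move 1 (R'): R=RRRR U=WBWB F=GWGW D=YGYG B=YBYB
After move 2 (U'): U=BBWW F=OOGW R=GWRR B=RRYB L=YBOO
After move 3 (U'): U=BWBW F=YBGW R=OORR B=GWYB L=RROO
After move 4 (F'): F=BWYG U=BWOR R=GOYR D=ROYG L=RWOB
After move 5 (R'): R=ORGY U=BYOG F=BWYR D=RWYG B=GWOB
Query 1: F[3] = R
Query 2: L[1] = W
Query 3: D[3] = G
Query 4: U[3] = G
Query 5: R[2] = G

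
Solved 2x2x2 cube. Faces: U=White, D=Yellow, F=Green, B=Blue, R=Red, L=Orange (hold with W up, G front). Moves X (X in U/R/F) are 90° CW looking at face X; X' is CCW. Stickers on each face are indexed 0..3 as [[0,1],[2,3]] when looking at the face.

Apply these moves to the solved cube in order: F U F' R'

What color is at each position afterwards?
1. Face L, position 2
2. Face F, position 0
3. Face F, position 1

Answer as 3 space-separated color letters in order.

Answer: O R W

Derivation:
After move 1 (F): F=GGGG U=WWOO R=WRWR D=RRYY L=OYOY
After move 2 (U): U=OWOW F=WRGG R=BBWR B=OYBB L=GGOY
After move 3 (F'): F=RGWG U=OWBW R=RBRR D=GYYY L=GWOO
After move 4 (R'): R=BRRR U=OBBO F=RWWW D=GGYG B=YYYB
Query 1: L[2] = O
Query 2: F[0] = R
Query 3: F[1] = W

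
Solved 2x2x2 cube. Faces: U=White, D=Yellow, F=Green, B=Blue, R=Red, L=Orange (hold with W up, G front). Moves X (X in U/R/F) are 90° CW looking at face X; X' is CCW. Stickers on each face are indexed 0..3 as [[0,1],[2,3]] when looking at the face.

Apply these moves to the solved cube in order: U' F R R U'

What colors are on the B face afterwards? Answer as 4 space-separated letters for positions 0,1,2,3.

Answer: R W O B

Derivation:
After move 1 (U'): U=WWWW F=OOGG R=GGRR B=RRBB L=BBOO
After move 2 (F): F=GOGO U=WWOB R=WGWR D=RGYY L=BYOY
After move 3 (R): R=WWRG U=WOOO F=GGGY D=RBYR B=BRWB
After move 4 (R): R=RWGW U=WGOY F=GBGR D=RWYB B=OROB
After move 5 (U'): U=GYWO F=BYGR R=GBGW B=RWOB L=OROY
Query: B face = RWOB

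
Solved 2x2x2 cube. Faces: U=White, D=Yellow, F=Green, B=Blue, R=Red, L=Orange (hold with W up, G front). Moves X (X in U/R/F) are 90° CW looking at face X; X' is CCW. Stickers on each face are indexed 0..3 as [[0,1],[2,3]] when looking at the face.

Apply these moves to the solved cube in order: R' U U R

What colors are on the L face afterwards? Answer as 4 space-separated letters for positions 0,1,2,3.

After move 1 (R'): R=RRRR U=WBWB F=GWGW D=YGYG B=YBYB
After move 2 (U): U=WWBB F=RRGW R=YBRR B=OOYB L=GWOO
After move 3 (U): U=BWBW F=YBGW R=OORR B=GWYB L=RROO
After move 4 (R): R=RORO U=BBBW F=YGGG D=YYYG B=WWWB
Query: L face = RROO

Answer: R R O O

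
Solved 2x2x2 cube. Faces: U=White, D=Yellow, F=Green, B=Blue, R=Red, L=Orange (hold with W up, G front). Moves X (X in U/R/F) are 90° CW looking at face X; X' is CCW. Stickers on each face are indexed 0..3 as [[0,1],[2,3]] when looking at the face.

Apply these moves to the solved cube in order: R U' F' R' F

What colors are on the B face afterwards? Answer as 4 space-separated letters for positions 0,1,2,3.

Answer: B R O B

Derivation:
After move 1 (R): R=RRRR U=WGWG F=GYGY D=YBYB B=WBWB
After move 2 (U'): U=GGWW F=OOGY R=GYRR B=RRWB L=WBOO
After move 3 (F'): F=OYOG U=GGGR R=BYYR D=BOYB L=WWOW
After move 4 (R'): R=YRBY U=GWGR F=OGOR D=BYYG B=BROB
After move 5 (F): F=OORG U=GWWW R=GRRY D=BYYG L=WBOY
Query: B face = BROB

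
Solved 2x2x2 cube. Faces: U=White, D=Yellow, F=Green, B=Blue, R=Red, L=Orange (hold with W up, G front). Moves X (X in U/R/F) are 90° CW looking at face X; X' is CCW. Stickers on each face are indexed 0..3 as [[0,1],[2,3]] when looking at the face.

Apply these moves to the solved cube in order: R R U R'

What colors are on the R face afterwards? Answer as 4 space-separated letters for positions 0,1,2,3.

After move 1 (R): R=RRRR U=WGWG F=GYGY D=YBYB B=WBWB
After move 2 (R): R=RRRR U=WYWY F=GBGB D=YWYW B=GBGB
After move 3 (U): U=WWYY F=RRGB R=GBRR B=OOGB L=GBOO
After move 4 (R'): R=BRGR U=WGYO F=RWGY D=YRYB B=WOWB
Query: R face = BRGR

Answer: B R G R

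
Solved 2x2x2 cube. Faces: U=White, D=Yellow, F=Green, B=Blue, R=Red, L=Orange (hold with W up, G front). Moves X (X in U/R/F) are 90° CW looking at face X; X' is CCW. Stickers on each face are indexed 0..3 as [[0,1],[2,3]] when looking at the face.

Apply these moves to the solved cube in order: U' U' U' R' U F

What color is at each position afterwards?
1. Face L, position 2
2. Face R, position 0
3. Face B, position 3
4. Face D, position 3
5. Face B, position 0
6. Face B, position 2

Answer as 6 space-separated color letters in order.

After move 1 (U'): U=WWWW F=OOGG R=GGRR B=RRBB L=BBOO
After move 2 (U'): U=WWWW F=BBGG R=OORR B=GGBB L=RROO
After move 3 (U'): U=WWWW F=RRGG R=BBRR B=OOBB L=GGOO
After move 4 (R'): R=BRBR U=WBWO F=RWGW D=YRYG B=YOYB
After move 5 (U): U=WWOB F=BRGW R=YOBR B=GGYB L=RWOO
After move 6 (F): F=GBWR U=WWOW R=OOBR D=BYYG L=RYOR
Query 1: L[2] = O
Query 2: R[0] = O
Query 3: B[3] = B
Query 4: D[3] = G
Query 5: B[0] = G
Query 6: B[2] = Y

Answer: O O B G G Y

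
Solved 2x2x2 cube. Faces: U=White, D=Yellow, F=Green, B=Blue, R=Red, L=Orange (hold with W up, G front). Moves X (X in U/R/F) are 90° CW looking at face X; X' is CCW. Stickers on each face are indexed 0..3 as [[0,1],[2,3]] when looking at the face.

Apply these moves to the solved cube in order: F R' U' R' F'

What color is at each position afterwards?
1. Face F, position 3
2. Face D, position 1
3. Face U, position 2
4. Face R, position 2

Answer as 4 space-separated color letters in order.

Answer: G Y W R

Derivation:
After move 1 (F): F=GGGG U=WWOO R=WRWR D=RRYY L=OYOY
After move 2 (R'): R=RRWW U=WBOB F=GWGO D=RGYG B=YBRB
After move 3 (U'): U=BBWO F=OYGO R=GWWW B=RRRB L=YBOY
After move 4 (R'): R=WWGW U=BRWR F=OBGO D=RYYO B=GRGB
After move 5 (F'): F=BOOG U=BRWG R=YWRW D=BYYO L=YROW
Query 1: F[3] = G
Query 2: D[1] = Y
Query 3: U[2] = W
Query 4: R[2] = R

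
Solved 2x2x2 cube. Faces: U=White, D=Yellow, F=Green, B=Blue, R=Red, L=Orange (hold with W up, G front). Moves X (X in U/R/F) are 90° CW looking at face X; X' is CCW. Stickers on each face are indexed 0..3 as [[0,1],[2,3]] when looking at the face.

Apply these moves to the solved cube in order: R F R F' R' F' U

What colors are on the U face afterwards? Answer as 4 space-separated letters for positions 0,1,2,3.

After move 1 (R): R=RRRR U=WGWG F=GYGY D=YBYB B=WBWB
After move 2 (F): F=GGYY U=WGOO R=WRGR D=RRYB L=OYOB
After move 3 (R): R=GWRR U=WGOY F=GRYB D=RWYW B=OBGB
After move 4 (F'): F=RBGY U=WGGR R=WWRR D=YBYW L=OYOO
After move 5 (R'): R=WRWR U=WGGO F=RGGR D=YBYY B=WBBB
After move 6 (F'): F=GRRG U=WGWW R=BRYR D=YOYY L=OOOG
After move 7 (U): U=WWWG F=BRRG R=WBYR B=OOBB L=GROG
Query: U face = WWWG

Answer: W W W G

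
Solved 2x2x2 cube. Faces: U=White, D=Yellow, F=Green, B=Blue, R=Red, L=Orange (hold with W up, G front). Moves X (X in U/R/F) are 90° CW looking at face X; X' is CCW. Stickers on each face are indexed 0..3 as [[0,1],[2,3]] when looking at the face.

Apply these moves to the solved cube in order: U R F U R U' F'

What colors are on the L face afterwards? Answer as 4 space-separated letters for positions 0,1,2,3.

After move 1 (U): U=WWWW F=RRGG R=BBRR B=OOBB L=GGOO
After move 2 (R): R=RBRB U=WRWG F=RYGY D=YBYO B=WOWB
After move 3 (F): F=GRYY U=WROG R=WBGB D=RRYO L=GYOB
After move 4 (U): U=OWGR F=WBYY R=WOGB B=GYWB L=GROB
After move 5 (R): R=GWBO U=OBGY F=WRYO D=RWYG B=RYWB
After move 6 (U'): U=BYOG F=GRYO R=WRBO B=GWWB L=RYOB
After move 7 (F'): F=ROGY U=BYWB R=WRRO D=YBYG L=RGOO
Query: L face = RGOO

Answer: R G O O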